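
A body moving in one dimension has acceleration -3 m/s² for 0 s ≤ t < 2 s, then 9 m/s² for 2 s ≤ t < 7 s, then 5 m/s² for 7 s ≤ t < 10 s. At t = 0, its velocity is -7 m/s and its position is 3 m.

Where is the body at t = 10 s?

On each constant-a segment, Δv = aΔt and Δx = v₀Δt + ½aΔt²; chain segment to segment.
0–2 s: v starts -7 m/s; Δx = -7·2 + ½·-3·2² = -20 m; v ends -13 m/s.
2–7 s: v starts -13 m/s; Δx = -13·5 + ½·9·5² = 47.5 m; v ends 32 m/s.
7–10 s: v starts 32 m/s; Δx = 32·3 + ½·5·3² = 118.5 m; v ends 47 m/s.
x(10) = 3 + Σ Δx = 149 m.

149 m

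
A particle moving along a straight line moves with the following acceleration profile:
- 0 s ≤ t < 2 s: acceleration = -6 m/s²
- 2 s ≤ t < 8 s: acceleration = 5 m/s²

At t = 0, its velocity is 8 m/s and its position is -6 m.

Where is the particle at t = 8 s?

64 m

On each constant-a segment, Δv = aΔt and Δx = v₀Δt + ½aΔt²; chain segment to segment.
0–2 s: v starts 8 m/s; Δx = 8·2 + ½·-6·2² = 4 m; v ends -4 m/s.
2–8 s: v starts -4 m/s; Δx = -4·6 + ½·5·6² = 66 m; v ends 26 m/s.
x(8) = -6 + Σ Δx = 64 m.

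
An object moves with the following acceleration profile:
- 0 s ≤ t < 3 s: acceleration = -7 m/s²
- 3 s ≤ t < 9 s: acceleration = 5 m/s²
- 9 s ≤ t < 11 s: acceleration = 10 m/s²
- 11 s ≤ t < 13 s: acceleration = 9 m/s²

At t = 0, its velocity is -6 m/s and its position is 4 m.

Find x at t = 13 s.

-27.5 m

On each constant-a segment, Δv = aΔt and Δx = v₀Δt + ½aΔt²; chain segment to segment.
0–3 s: v starts -6 m/s; Δx = -6·3 + ½·-7·3² = -49.5 m; v ends -27 m/s.
3–9 s: v starts -27 m/s; Δx = -27·6 + ½·5·6² = -72 m; v ends 3 m/s.
9–11 s: v starts 3 m/s; Δx = 3·2 + ½·10·2² = 26 m; v ends 23 m/s.
11–13 s: v starts 23 m/s; Δx = 23·2 + ½·9·2² = 64 m; v ends 41 m/s.
x(13) = 4 + Σ Δx = -27.5 m.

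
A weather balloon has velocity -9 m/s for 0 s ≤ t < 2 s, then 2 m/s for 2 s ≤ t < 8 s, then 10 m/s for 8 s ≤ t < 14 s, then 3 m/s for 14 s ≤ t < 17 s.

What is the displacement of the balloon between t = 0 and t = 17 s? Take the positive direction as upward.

63 m

Net displacement equals the area under the velocity-time graph (areas below the axis count negative).
0–2 s: -9 × 2 = -18 m
2–8 s: 2 × 6 = 12 m
8–14 s: 10 × 6 = 60 m
14–17 s: 3 × 3 = 9 m
Net displacement = 63 m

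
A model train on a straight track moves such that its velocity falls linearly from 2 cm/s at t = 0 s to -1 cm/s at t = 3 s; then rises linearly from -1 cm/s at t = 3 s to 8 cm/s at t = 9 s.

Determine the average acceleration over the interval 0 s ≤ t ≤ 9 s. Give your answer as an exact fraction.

2/3 cm/s²

Average acceleration = Δv/Δt = (8 − 2)/(9 − 0) = 2/3 cm/s².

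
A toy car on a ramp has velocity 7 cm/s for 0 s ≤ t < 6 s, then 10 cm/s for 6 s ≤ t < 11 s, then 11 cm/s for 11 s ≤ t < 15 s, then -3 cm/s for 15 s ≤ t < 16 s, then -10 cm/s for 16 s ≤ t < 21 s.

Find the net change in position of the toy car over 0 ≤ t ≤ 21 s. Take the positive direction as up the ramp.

83 cm

Net displacement equals the area under the velocity-time graph (areas below the axis count negative).
0–6 s: 7 × 6 = 42 cm
6–11 s: 10 × 5 = 50 cm
11–15 s: 11 × 4 = 44 cm
15–16 s: -3 × 1 = -3 cm
16–21 s: -10 × 5 = -50 cm
Net displacement = 83 cm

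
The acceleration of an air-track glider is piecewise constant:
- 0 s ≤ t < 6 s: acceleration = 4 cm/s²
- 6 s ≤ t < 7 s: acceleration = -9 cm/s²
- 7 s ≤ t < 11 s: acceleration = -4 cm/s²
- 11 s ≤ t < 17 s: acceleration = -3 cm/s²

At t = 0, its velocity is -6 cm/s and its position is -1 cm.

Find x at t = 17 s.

On each constant-a segment, Δv = aΔt and Δx = v₀Δt + ½aΔt²; chain segment to segment.
0–6 s: v starts -6 cm/s; Δx = -6·6 + ½·4·6² = 36 cm; v ends 18 cm/s.
6–7 s: v starts 18 cm/s; Δx = 18·1 + ½·-9·1² = 13.5 cm; v ends 9 cm/s.
7–11 s: v starts 9 cm/s; Δx = 9·4 + ½·-4·4² = 4 cm; v ends -7 cm/s.
11–17 s: v starts -7 cm/s; Δx = -7·6 + ½·-3·6² = -96 cm; v ends -25 cm/s.
x(17) = -1 + Σ Δx = -43.5 cm.

-43.5 cm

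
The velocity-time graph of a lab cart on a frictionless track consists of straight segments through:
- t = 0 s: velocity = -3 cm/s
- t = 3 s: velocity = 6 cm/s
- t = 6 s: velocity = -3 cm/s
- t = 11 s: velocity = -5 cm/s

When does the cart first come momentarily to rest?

v changes sign on 0–3 s (from -3 to 6); the graph is linear there, so v = 0 at t = 0 + (3)·(3 − 0)/(6 − -3) = 1 s.

t = 1 s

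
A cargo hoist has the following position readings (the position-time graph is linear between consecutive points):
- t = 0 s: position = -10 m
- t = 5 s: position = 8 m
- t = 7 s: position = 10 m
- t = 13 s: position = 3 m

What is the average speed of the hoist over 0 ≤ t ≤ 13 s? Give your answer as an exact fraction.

27/13 m/s

Average speed = (total path length)/(elapsed time); on a piecewise-linear x-t graph the path length is Σ|Δx|.
0–5 s: |Δx| = |8 − -10| = 18 m
5–7 s: |Δx| = |10 − 8| = 2 m
7–13 s: |Δx| = |3 − 10| = 7 m
Total path = 27 m; average speed = 27/13 = 27/13 m/s.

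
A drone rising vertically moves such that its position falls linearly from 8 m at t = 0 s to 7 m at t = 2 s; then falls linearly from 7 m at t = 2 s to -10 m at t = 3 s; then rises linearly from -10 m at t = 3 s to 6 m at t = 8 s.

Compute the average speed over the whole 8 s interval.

Average speed = (total path length)/(elapsed time); on a piecewise-linear x-t graph the path length is Σ|Δx|.
0–2 s: |Δx| = |7 − 8| = 1 m
2–3 s: |Δx| = |-10 − 7| = 17 m
3–8 s: |Δx| = |6 − -10| = 16 m
Total path = 34 m; average speed = 34/8 = 4.25 m/s.

4.25 m/s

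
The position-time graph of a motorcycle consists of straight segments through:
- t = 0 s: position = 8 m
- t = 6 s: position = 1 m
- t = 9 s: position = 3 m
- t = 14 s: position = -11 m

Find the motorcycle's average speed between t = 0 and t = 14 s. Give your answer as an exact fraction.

23/14 m/s

Average speed = (total path length)/(elapsed time); on a piecewise-linear x-t graph the path length is Σ|Δx|.
0–6 s: |Δx| = |1 − 8| = 7 m
6–9 s: |Δx| = |3 − 1| = 2 m
9–14 s: |Δx| = |-11 − 3| = 14 m
Total path = 23 m; average speed = 23/14 = 23/14 m/s.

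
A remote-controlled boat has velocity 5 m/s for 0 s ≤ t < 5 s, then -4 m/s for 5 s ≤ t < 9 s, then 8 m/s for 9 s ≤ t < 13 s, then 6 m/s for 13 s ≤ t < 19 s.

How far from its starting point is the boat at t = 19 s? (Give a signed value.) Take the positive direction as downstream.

77 m

Displacement is the signed area under the v-t curve.
0–5 s: 5 × 5 = 25 m
5–9 s: -4 × 4 = -16 m
9–13 s: 8 × 4 = 32 m
13–19 s: 6 × 6 = 36 m
Net displacement = 77 m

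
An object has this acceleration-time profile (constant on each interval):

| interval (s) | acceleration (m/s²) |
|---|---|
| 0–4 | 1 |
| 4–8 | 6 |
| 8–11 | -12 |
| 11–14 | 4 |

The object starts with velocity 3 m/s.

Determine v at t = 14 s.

7 m/s

Δv equals the area under the a-t graph; then v = v₀ + Δv.
0–4 s: 1 × 4 = 4 m/s
4–8 s: 6 × 4 = 24 m/s
8–11 s: -12 × 3 = -36 m/s
11–14 s: 4 × 3 = 12 m/s
Δv = 4 m/s, so v(14) = 3 + (4) = 7 m/s.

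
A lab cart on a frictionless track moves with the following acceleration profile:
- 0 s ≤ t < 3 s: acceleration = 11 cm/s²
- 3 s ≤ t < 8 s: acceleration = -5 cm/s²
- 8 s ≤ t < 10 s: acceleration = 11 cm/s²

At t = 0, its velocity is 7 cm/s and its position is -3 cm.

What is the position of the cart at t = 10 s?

On each constant-a segment, Δv = aΔt and Δx = v₀Δt + ½aΔt²; chain segment to segment.
0–3 s: v starts 7 cm/s; Δx = 7·3 + ½·11·3² = 70.5 cm; v ends 40 cm/s.
3–8 s: v starts 40 cm/s; Δx = 40·5 + ½·-5·5² = 137.5 cm; v ends 15 cm/s.
8–10 s: v starts 15 cm/s; Δx = 15·2 + ½·11·2² = 52 cm; v ends 37 cm/s.
x(10) = -3 + Σ Δx = 257 cm.

257 cm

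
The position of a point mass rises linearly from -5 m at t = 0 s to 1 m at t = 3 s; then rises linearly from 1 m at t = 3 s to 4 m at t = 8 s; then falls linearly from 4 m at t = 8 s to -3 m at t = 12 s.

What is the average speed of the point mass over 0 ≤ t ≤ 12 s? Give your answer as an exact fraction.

Average speed = (total path length)/(elapsed time); on a piecewise-linear x-t graph the path length is Σ|Δx|.
0–3 s: |Δx| = |1 − -5| = 6 m
3–8 s: |Δx| = |4 − 1| = 3 m
8–12 s: |Δx| = |-3 − 4| = 7 m
Total path = 16 m; average speed = 16/12 = 4/3 m/s.

4/3 m/s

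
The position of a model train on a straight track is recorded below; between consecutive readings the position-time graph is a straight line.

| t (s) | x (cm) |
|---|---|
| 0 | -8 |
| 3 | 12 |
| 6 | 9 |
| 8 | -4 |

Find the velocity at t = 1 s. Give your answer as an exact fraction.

Velocity is the slope of the x-t graph on 0–3 s: (12 − -8)/(3 − 0) = 20/3 cm/s.

20/3 cm/s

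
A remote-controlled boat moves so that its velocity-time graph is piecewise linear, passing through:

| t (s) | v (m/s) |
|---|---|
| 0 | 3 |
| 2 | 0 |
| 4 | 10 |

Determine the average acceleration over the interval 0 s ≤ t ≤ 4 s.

Average acceleration = Δv/Δt = (10 − 3)/(4 − 0) = 1.75 m/s².

1.75 m/s²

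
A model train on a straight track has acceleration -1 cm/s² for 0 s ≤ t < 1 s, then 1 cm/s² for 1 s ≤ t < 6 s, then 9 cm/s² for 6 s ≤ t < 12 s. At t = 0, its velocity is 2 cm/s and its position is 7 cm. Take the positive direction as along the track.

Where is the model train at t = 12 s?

On each constant-a segment, Δv = aΔt and Δx = v₀Δt + ½aΔt²; chain segment to segment.
0–1 s: v starts 2 cm/s; Δx = 2·1 + ½·-1·1² = 1.5 cm; v ends 1 cm/s.
1–6 s: v starts 1 cm/s; Δx = 1·5 + ½·1·5² = 17.5 cm; v ends 6 cm/s.
6–12 s: v starts 6 cm/s; Δx = 6·6 + ½·9·6² = 198 cm; v ends 60 cm/s.
x(12) = 7 + Σ Δx = 224 cm.

224 cm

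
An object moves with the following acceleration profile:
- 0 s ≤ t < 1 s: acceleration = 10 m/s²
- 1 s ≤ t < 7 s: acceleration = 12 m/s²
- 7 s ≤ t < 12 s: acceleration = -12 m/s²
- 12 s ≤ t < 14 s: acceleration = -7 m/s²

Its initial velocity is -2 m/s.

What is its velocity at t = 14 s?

Δv equals the area under the a-t graph; then v = v₀ + Δv.
0–1 s: 10 × 1 = 10 m/s
1–7 s: 12 × 6 = 72 m/s
7–12 s: -12 × 5 = -60 m/s
12–14 s: -7 × 2 = -14 m/s
Δv = 8 m/s, so v(14) = -2 + (8) = 6 m/s.

6 m/s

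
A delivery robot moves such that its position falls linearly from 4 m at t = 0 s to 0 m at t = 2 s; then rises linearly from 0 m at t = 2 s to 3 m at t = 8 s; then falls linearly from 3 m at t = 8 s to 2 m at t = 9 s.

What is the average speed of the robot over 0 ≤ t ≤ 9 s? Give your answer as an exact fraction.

8/9 m/s

Average speed = (total path length)/(elapsed time); on a piecewise-linear x-t graph the path length is Σ|Δx|.
0–2 s: |Δx| = |0 − 4| = 4 m
2–8 s: |Δx| = |3 − 0| = 3 m
8–9 s: |Δx| = |2 − 3| = 1 m
Total path = 8 m; average speed = 8/9 = 8/9 m/s.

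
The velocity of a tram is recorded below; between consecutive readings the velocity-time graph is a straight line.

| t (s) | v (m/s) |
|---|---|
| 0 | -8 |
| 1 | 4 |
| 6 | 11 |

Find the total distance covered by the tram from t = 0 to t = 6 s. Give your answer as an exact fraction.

245/6 m

Distance (not displacement) is the total path length: add the absolute areas under v-t.
0–1 s: v = 0 at t = 2/3 s; triangle areas 8/3 + 2/3 = 10/3 m
1–6 s: |½(4 + 11)(5)| = 37.5 m
Total distance = 245/6 m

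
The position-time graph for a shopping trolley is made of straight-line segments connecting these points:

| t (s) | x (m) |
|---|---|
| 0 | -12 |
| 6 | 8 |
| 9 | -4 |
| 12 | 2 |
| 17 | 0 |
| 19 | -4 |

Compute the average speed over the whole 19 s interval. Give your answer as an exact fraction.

44/19 m/s

Average speed = (total path length)/(elapsed time); on a piecewise-linear x-t graph the path length is Σ|Δx|.
0–6 s: |Δx| = |8 − -12| = 20 m
6–9 s: |Δx| = |-4 − 8| = 12 m
9–12 s: |Δx| = |2 − -4| = 6 m
12–17 s: |Δx| = |0 − 2| = 2 m
17–19 s: |Δx| = |-4 − 0| = 4 m
Total path = 44 m; average speed = 44/19 = 44/19 m/s.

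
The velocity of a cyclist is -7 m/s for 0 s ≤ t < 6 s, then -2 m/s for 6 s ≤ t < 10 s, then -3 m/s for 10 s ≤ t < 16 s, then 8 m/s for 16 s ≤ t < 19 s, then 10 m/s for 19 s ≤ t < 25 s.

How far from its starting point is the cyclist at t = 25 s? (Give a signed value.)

16 m

Displacement is the signed area under the v-t curve.
0–6 s: -7 × 6 = -42 m
6–10 s: -2 × 4 = -8 m
10–16 s: -3 × 6 = -18 m
16–19 s: 8 × 3 = 24 m
19–25 s: 10 × 6 = 60 m
Net displacement = 16 m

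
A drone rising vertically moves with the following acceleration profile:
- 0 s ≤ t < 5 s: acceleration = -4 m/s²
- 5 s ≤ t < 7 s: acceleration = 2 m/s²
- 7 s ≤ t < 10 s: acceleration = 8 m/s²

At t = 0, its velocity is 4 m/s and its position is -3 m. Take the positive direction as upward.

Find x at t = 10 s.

On each constant-a segment, Δv = aΔt and Δx = v₀Δt + ½aΔt²; chain segment to segment.
0–5 s: v starts 4 m/s; Δx = 4·5 + ½·-4·5² = -30 m; v ends -16 m/s.
5–7 s: v starts -16 m/s; Δx = -16·2 + ½·2·2² = -28 m; v ends -12 m/s.
7–10 s: v starts -12 m/s; Δx = -12·3 + ½·8·3² = 0 m; v ends 12 m/s.
x(10) = -3 + Σ Δx = -61 m.

-61 m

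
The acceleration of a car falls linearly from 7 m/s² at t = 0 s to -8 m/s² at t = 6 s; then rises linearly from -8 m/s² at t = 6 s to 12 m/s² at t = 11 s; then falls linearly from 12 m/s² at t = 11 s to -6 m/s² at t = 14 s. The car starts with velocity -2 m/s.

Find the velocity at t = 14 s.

Δv equals the area under the a-t graph; then v = v₀ + Δv.
0–6 s: ½(7 + -8)(6) = -3 m/s
6–11 s: ½(-8 + 12)(5) = 10 m/s
11–14 s: ½(12 + -6)(3) = 9 m/s
Δv = 16 m/s, so v(14) = -2 + (16) = 14 m/s.

14 m/s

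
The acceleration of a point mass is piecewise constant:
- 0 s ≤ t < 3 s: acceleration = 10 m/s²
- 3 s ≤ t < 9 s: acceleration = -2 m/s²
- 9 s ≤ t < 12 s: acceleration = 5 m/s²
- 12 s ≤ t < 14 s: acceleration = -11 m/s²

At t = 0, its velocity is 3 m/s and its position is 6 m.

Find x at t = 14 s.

357.5 m

On each constant-a segment, Δv = aΔt and Δx = v₀Δt + ½aΔt²; chain segment to segment.
0–3 s: v starts 3 m/s; Δx = 3·3 + ½·10·3² = 54 m; v ends 33 m/s.
3–9 s: v starts 33 m/s; Δx = 33·6 + ½·-2·6² = 162 m; v ends 21 m/s.
9–12 s: v starts 21 m/s; Δx = 21·3 + ½·5·3² = 85.5 m; v ends 36 m/s.
12–14 s: v starts 36 m/s; Δx = 36·2 + ½·-11·2² = 50 m; v ends 14 m/s.
x(14) = 6 + Σ Δx = 357.5 m.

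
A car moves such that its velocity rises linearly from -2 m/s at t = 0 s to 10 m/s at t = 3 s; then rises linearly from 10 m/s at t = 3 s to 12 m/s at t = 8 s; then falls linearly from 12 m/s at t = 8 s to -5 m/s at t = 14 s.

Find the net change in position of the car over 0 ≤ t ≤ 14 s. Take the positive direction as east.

88 m

Displacement is the signed area under the v-t curve.
0–3 s: ½(-2 + 10)(3) = 12 m
3–8 s: ½(10 + 12)(5) = 55 m
8–14 s: ½(12 + -5)(6) = 21 m
Net displacement = 88 m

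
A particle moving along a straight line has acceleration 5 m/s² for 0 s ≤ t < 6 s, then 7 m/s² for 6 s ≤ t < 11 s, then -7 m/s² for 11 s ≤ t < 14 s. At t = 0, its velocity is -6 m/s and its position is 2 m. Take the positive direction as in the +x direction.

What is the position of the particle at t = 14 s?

On each constant-a segment, Δv = aΔt and Δx = v₀Δt + ½aΔt²; chain segment to segment.
0–6 s: v starts -6 m/s; Δx = -6·6 + ½·5·6² = 54 m; v ends 24 m/s.
6–11 s: v starts 24 m/s; Δx = 24·5 + ½·7·5² = 207.5 m; v ends 59 m/s.
11–14 s: v starts 59 m/s; Δx = 59·3 + ½·-7·3² = 145.5 m; v ends 38 m/s.
x(14) = 2 + Σ Δx = 409 m.

409 m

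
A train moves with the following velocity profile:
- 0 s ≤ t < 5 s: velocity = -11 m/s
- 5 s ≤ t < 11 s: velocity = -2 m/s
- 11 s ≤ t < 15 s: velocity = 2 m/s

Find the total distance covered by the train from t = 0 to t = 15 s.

75 m

Total distance travelled is ∫|v| dt — sum the magnitudes of each area piece.
0–5 s: |-11| × 5 = 55 m
5–11 s: |-2| × 6 = 12 m
11–15 s: |2| × 4 = 8 m
Total distance = 75 m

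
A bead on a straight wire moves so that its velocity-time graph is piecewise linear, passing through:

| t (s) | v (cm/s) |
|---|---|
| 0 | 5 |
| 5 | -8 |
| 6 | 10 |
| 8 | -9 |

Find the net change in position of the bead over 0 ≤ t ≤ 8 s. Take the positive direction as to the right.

Net displacement equals the area under the velocity-time graph (areas below the axis count negative).
0–5 s: ½(5 + -8)(5) = -7.5 cm
5–6 s: ½(-8 + 10)(1) = 1 cm
6–8 s: ½(10 + -9)(2) = 1 cm
Net displacement = -5.5 cm

-5.5 cm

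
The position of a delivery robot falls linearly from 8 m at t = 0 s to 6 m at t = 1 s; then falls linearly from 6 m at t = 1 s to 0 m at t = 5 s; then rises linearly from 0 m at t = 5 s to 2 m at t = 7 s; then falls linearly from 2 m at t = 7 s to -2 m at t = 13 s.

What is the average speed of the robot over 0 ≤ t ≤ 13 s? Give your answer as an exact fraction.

Average speed = (total path length)/(elapsed time); on a piecewise-linear x-t graph the path length is Σ|Δx|.
0–1 s: |Δx| = |6 − 8| = 2 m
1–5 s: |Δx| = |0 − 6| = 6 m
5–7 s: |Δx| = |2 − 0| = 2 m
7–13 s: |Δx| = |-2 − 2| = 4 m
Total path = 14 m; average speed = 14/13 = 14/13 m/s.

14/13 m/s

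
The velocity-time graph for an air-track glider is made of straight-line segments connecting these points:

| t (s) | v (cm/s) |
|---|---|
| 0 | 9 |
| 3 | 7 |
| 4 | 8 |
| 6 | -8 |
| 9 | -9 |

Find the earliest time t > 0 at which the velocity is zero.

v changes sign on 4–6 s (from 8 to -8); the graph is linear there, so v = 0 at t = 4 + (-8)·(6 − 4)/(-8 − 8) = 5 s.

t = 5 s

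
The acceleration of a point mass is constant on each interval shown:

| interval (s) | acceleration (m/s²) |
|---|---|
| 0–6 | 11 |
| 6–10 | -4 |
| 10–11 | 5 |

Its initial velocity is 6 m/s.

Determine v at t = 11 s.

61 m/s

Δv equals the area under the a-t graph; then v = v₀ + Δv.
0–6 s: 11 × 6 = 66 m/s
6–10 s: -4 × 4 = -16 m/s
10–11 s: 5 × 1 = 5 m/s
Δv = 55 m/s, so v(11) = 6 + (55) = 61 m/s.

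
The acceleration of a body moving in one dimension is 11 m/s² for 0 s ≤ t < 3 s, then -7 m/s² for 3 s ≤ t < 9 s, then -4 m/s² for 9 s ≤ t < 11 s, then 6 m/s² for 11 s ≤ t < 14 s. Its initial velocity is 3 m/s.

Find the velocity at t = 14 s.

Δv equals the area under the a-t graph; then v = v₀ + Δv.
0–3 s: 11 × 3 = 33 m/s
3–9 s: -7 × 6 = -42 m/s
9–11 s: -4 × 2 = -8 m/s
11–14 s: 6 × 3 = 18 m/s
Δv = 1 m/s, so v(14) = 3 + (1) = 4 m/s.

4 m/s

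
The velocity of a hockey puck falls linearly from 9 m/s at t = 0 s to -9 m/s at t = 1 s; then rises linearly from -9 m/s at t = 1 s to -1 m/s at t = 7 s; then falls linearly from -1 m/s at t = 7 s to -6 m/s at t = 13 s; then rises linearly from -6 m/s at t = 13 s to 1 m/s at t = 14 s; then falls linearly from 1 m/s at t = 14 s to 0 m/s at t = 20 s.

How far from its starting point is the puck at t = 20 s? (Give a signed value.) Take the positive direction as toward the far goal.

-50.5 m

Displacement is the signed area under the v-t curve.
0–1 s: ½(9 + -9)(1) = 0 m
1–7 s: ½(-9 + -1)(6) = -30 m
7–13 s: ½(-1 + -6)(6) = -21 m
13–14 s: ½(-6 + 1)(1) = -2.5 m
14–20 s: ½(1 + 0)(6) = 3 m
Net displacement = -50.5 m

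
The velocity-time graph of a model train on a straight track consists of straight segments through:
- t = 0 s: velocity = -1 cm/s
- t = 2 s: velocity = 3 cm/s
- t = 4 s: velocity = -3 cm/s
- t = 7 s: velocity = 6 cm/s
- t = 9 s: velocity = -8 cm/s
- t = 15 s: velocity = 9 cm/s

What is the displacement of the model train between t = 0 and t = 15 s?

Displacement is the signed area under the v-t curve.
0–2 s: ½(-1 + 3)(2) = 2 cm
2–4 s: ½(3 + -3)(2) = 0 cm
4–7 s: ½(-3 + 6)(3) = 4.5 cm
7–9 s: ½(6 + -8)(2) = -2 cm
9–15 s: ½(-8 + 9)(6) = 3 cm
Net displacement = 7.5 cm

7.5 cm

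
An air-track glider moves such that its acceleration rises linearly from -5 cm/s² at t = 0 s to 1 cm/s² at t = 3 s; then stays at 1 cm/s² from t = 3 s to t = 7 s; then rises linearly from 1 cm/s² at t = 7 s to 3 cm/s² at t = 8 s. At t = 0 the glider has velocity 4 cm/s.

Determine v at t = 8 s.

Δv equals the area under the a-t graph; then v = v₀ + Δv.
0–3 s: ½(-5 + 1)(3) = -6 cm/s
3–7 s: 1 × 4 = 4 cm/s
7–8 s: ½(1 + 3)(1) = 2 cm/s
Δv = 0 cm/s, so v(8) = 4 + (0) = 4 cm/s.

4 cm/s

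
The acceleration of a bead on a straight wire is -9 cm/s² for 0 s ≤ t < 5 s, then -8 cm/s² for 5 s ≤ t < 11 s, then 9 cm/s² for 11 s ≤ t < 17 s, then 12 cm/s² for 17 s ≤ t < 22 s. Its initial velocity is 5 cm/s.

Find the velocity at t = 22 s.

26 cm/s

Δv equals the area under the a-t graph; then v = v₀ + Δv.
0–5 s: -9 × 5 = -45 cm/s
5–11 s: -8 × 6 = -48 cm/s
11–17 s: 9 × 6 = 54 cm/s
17–22 s: 12 × 5 = 60 cm/s
Δv = 21 cm/s, so v(22) = 5 + (21) = 26 cm/s.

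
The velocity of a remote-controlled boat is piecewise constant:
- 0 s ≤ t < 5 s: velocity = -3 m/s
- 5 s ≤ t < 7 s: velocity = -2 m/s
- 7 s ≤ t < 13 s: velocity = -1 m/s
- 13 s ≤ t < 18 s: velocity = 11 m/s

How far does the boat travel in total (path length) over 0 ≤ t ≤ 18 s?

Total distance travelled is ∫|v| dt — sum the magnitudes of each area piece.
0–5 s: |-3| × 5 = 15 m
5–7 s: |-2| × 2 = 4 m
7–13 s: |-1| × 6 = 6 m
13–18 s: |11| × 5 = 55 m
Total distance = 80 m

80 m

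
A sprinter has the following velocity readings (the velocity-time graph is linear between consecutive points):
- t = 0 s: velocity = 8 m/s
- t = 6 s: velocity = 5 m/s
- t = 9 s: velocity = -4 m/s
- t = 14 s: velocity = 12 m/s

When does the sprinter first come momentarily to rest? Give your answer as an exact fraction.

t = 23/3 s

v changes sign on 6–9 s (from 5 to -4); the graph is linear there, so v = 0 at t = 6 + (-5)·(9 − 6)/(-4 − 5) = 23/3 s.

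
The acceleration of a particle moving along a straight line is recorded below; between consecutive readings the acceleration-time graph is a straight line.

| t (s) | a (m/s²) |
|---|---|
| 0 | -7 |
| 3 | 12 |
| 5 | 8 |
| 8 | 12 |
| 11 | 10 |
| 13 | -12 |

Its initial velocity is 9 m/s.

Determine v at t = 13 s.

97.5 m/s

Δv equals the area under the a-t graph; then v = v₀ + Δv.
0–3 s: ½(-7 + 12)(3) = 7.5 m/s
3–5 s: ½(12 + 8)(2) = 20 m/s
5–8 s: ½(8 + 12)(3) = 30 m/s
8–11 s: ½(12 + 10)(3) = 33 m/s
11–13 s: ½(10 + -12)(2) = -2 m/s
Δv = 88.5 m/s, so v(13) = 9 + (88.5) = 97.5 m/s.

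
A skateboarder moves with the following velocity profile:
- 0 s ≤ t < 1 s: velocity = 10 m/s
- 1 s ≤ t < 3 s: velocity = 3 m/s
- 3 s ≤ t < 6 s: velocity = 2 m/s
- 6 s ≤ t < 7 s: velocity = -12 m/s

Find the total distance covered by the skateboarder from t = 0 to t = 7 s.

34 m

Total distance travelled is ∫|v| dt — sum the magnitudes of each area piece.
0–1 s: |10| × 1 = 10 m
1–3 s: |3| × 2 = 6 m
3–6 s: |2| × 3 = 6 m
6–7 s: |-12| × 1 = 12 m
Total distance = 34 m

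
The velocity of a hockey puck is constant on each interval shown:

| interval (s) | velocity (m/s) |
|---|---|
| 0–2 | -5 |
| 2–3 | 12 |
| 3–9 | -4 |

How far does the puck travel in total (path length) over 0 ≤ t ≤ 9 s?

Distance (not displacement) is the total path length: add the absolute areas under v-t.
0–2 s: |-5| × 2 = 10 m
2–3 s: |12| × 1 = 12 m
3–9 s: |-4| × 6 = 24 m
Total distance = 46 m

46 m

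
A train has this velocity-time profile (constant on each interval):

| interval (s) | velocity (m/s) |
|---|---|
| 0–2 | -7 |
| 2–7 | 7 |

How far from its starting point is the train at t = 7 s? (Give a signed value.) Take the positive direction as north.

21 m

Net displacement equals the area under the velocity-time graph (areas below the axis count negative).
0–2 s: -7 × 2 = -14 m
2–7 s: 7 × 5 = 35 m
Net displacement = 21 m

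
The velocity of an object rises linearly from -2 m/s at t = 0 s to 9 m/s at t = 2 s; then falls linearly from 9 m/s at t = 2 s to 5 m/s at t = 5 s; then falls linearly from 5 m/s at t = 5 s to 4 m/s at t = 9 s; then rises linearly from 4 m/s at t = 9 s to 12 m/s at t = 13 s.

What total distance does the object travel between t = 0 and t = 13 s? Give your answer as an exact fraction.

866/11 m

Distance (not displacement) is the total path length: add the absolute areas under v-t.
0–2 s: v = 0 at t = 4/11 s; triangle areas 4/11 + 81/11 = 85/11 m
2–5 s: |½(9 + 5)(3)| = 21 m
5–9 s: |½(5 + 4)(4)| = 18 m
9–13 s: |½(4 + 12)(4)| = 32 m
Total distance = 866/11 m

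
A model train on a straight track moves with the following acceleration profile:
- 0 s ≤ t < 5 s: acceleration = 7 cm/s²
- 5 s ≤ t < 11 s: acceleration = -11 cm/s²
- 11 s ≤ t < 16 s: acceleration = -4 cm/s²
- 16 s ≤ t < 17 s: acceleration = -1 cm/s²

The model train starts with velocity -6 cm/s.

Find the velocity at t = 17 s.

-58 cm/s

Δv equals the area under the a-t graph; then v = v₀ + Δv.
0–5 s: 7 × 5 = 35 cm/s
5–11 s: -11 × 6 = -66 cm/s
11–16 s: -4 × 5 = -20 cm/s
16–17 s: -1 × 1 = -1 cm/s
Δv = -52 cm/s, so v(17) = -6 + (-52) = -58 cm/s.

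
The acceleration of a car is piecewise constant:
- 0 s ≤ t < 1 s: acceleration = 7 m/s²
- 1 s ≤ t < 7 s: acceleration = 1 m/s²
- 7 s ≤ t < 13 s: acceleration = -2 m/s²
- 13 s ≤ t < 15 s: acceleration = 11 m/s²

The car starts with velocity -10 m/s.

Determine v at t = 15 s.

Δv equals the area under the a-t graph; then v = v₀ + Δv.
0–1 s: 7 × 1 = 7 m/s
1–7 s: 1 × 6 = 6 m/s
7–13 s: -2 × 6 = -12 m/s
13–15 s: 11 × 2 = 22 m/s
Δv = 23 m/s, so v(15) = -10 + (23) = 13 m/s.

13 m/s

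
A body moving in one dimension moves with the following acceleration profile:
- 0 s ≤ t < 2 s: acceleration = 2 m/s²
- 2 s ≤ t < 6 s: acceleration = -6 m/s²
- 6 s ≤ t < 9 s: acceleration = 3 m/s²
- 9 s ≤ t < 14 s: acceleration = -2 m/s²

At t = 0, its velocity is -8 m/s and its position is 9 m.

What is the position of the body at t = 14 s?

-257.5 m

On each constant-a segment, Δv = aΔt and Δx = v₀Δt + ½aΔt²; chain segment to segment.
0–2 s: v starts -8 m/s; Δx = -8·2 + ½·2·2² = -12 m; v ends -4 m/s.
2–6 s: v starts -4 m/s; Δx = -4·4 + ½·-6·4² = -64 m; v ends -28 m/s.
6–9 s: v starts -28 m/s; Δx = -28·3 + ½·3·3² = -70.5 m; v ends -19 m/s.
9–14 s: v starts -19 m/s; Δx = -19·5 + ½·-2·5² = -120 m; v ends -29 m/s.
x(14) = 9 + Σ Δx = -257.5 m.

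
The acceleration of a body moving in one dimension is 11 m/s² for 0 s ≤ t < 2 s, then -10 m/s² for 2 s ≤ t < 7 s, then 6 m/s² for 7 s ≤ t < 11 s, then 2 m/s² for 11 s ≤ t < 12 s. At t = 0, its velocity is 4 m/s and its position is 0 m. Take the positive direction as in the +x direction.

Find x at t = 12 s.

-12 m

On each constant-a segment, Δv = aΔt and Δx = v₀Δt + ½aΔt²; chain segment to segment.
0–2 s: v starts 4 m/s; Δx = 4·2 + ½·11·2² = 30 m; v ends 26 m/s.
2–7 s: v starts 26 m/s; Δx = 26·5 + ½·-10·5² = 5 m; v ends -24 m/s.
7–11 s: v starts -24 m/s; Δx = -24·4 + ½·6·4² = -48 m; v ends 0 m/s.
11–12 s: v starts 0 m/s; Δx = 0·1 + ½·2·1² = 1 m; v ends 2 m/s.
x(12) = 0 + Σ Δx = -12 m.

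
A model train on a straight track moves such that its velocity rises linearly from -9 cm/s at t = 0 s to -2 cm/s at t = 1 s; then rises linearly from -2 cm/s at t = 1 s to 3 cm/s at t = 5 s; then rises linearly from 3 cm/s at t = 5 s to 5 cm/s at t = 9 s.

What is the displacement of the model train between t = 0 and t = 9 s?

Displacement is the signed area under the v-t curve.
0–1 s: ½(-9 + -2)(1) = -5.5 cm
1–5 s: ½(-2 + 3)(4) = 2 cm
5–9 s: ½(3 + 5)(4) = 16 cm
Net displacement = 12.5 cm

12.5 cm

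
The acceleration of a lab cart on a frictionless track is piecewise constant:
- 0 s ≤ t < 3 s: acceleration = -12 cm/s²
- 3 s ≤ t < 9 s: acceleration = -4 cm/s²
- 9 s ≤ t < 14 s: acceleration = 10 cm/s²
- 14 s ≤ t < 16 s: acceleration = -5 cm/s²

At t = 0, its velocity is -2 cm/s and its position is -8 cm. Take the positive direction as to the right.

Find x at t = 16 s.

-587 cm

On each constant-a segment, Δv = aΔt and Δx = v₀Δt + ½aΔt²; chain segment to segment.
0–3 s: v starts -2 cm/s; Δx = -2·3 + ½·-12·3² = -60 cm; v ends -38 cm/s.
3–9 s: v starts -38 cm/s; Δx = -38·6 + ½·-4·6² = -300 cm; v ends -62 cm/s.
9–14 s: v starts -62 cm/s; Δx = -62·5 + ½·10·5² = -185 cm; v ends -12 cm/s.
14–16 s: v starts -12 cm/s; Δx = -12·2 + ½·-5·2² = -34 cm; v ends -22 cm/s.
x(16) = -8 + Σ Δx = -587 cm.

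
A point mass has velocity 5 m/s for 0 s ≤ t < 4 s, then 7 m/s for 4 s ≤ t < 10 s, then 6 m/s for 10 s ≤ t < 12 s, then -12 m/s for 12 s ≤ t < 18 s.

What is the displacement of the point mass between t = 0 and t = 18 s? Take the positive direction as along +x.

2 m

Displacement is the signed area under the v-t curve.
0–4 s: 5 × 4 = 20 m
4–10 s: 7 × 6 = 42 m
10–12 s: 6 × 2 = 12 m
12–18 s: -12 × 6 = -72 m
Net displacement = 2 m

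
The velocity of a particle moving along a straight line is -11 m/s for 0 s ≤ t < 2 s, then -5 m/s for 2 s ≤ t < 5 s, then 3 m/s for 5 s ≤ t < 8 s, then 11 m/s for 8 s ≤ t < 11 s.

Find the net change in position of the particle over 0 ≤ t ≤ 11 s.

Net displacement equals the area under the velocity-time graph (areas below the axis count negative).
0–2 s: -11 × 2 = -22 m
2–5 s: -5 × 3 = -15 m
5–8 s: 3 × 3 = 9 m
8–11 s: 11 × 3 = 33 m
Net displacement = 5 m

5 m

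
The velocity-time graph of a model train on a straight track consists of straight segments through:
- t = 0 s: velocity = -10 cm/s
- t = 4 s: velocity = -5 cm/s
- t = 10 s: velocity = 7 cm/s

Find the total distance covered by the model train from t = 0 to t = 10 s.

Distance (not displacement) is the total path length: add the absolute areas under v-t.
0–4 s: |½(-10 + -5)(4)| = 30 cm
4–10 s: v = 0 at t = 6.5 s; triangle areas 6.25 + 12.25 = 18.5 cm
Total distance = 48.5 cm

48.5 cm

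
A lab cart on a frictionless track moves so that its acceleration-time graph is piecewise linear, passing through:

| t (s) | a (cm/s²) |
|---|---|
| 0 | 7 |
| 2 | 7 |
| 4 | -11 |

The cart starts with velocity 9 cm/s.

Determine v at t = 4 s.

19 cm/s

Δv equals the area under the a-t graph; then v = v₀ + Δv.
0–2 s: 7 × 2 = 14 cm/s
2–4 s: ½(7 + -11)(2) = -4 cm/s
Δv = 10 cm/s, so v(4) = 9 + (10) = 19 cm/s.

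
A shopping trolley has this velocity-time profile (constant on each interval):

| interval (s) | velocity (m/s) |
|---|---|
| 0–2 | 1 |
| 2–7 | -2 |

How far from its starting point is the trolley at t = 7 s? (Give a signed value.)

Net displacement equals the area under the velocity-time graph (areas below the axis count negative).
0–2 s: 1 × 2 = 2 m
2–7 s: -2 × 5 = -10 m
Net displacement = -8 m

-8 m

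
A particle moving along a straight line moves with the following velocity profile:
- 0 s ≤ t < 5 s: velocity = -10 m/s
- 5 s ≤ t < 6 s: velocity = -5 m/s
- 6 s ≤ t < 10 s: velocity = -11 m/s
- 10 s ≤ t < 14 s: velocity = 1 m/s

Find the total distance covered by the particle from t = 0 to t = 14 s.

Total distance travelled is ∫|v| dt — sum the magnitudes of each area piece.
0–5 s: |-10| × 5 = 50 m
5–6 s: |-5| × 1 = 5 m
6–10 s: |-11| × 4 = 44 m
10–14 s: |1| × 4 = 4 m
Total distance = 103 m

103 m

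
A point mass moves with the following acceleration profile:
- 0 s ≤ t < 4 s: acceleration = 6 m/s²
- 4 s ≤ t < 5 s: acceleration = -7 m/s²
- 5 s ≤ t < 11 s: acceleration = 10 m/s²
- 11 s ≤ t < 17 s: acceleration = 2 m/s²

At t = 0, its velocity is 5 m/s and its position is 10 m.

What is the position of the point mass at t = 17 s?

943.5 m

On each constant-a segment, Δv = aΔt and Δx = v₀Δt + ½aΔt²; chain segment to segment.
0–4 s: v starts 5 m/s; Δx = 5·4 + ½·6·4² = 68 m; v ends 29 m/s.
4–5 s: v starts 29 m/s; Δx = 29·1 + ½·-7·1² = 25.5 m; v ends 22 m/s.
5–11 s: v starts 22 m/s; Δx = 22·6 + ½·10·6² = 312 m; v ends 82 m/s.
11–17 s: v starts 82 m/s; Δx = 82·6 + ½·2·6² = 528 m; v ends 94 m/s.
x(17) = 10 + Σ Δx = 943.5 m.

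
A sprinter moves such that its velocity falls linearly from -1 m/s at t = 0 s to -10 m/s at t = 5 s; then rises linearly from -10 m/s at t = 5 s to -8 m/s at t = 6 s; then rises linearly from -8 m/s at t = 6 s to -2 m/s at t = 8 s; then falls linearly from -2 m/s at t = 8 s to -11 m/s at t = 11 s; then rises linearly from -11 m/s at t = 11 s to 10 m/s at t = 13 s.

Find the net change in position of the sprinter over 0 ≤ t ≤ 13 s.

Displacement is the signed area under the v-t curve.
0–5 s: ½(-1 + -10)(5) = -27.5 m
5–6 s: ½(-10 + -8)(1) = -9 m
6–8 s: ½(-8 + -2)(2) = -10 m
8–11 s: ½(-2 + -11)(3) = -19.5 m
11–13 s: ½(-11 + 10)(2) = -1 m
Net displacement = -67 m

-67 m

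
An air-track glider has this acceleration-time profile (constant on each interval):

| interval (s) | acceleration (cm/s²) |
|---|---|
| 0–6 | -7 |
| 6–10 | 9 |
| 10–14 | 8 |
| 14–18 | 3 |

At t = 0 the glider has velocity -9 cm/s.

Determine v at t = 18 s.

29 cm/s

Δv equals the area under the a-t graph; then v = v₀ + Δv.
0–6 s: -7 × 6 = -42 cm/s
6–10 s: 9 × 4 = 36 cm/s
10–14 s: 8 × 4 = 32 cm/s
14–18 s: 3 × 4 = 12 cm/s
Δv = 38 cm/s, so v(18) = -9 + (38) = 29 cm/s.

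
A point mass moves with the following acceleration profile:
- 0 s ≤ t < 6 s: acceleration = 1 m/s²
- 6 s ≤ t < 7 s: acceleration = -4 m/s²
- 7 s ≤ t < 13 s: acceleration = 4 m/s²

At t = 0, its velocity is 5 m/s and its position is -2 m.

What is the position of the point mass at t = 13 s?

On each constant-a segment, Δv = aΔt and Δx = v₀Δt + ½aΔt²; chain segment to segment.
0–6 s: v starts 5 m/s; Δx = 5·6 + ½·1·6² = 48 m; v ends 11 m/s.
6–7 s: v starts 11 m/s; Δx = 11·1 + ½·-4·1² = 9 m; v ends 7 m/s.
7–13 s: v starts 7 m/s; Δx = 7·6 + ½·4·6² = 114 m; v ends 31 m/s.
x(13) = -2 + Σ Δx = 169 m.

169 m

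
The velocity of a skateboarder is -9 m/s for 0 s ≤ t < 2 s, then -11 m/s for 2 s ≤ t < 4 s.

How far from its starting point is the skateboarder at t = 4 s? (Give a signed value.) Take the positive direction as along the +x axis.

-40 m

Net displacement equals the area under the velocity-time graph (areas below the axis count negative).
0–2 s: -9 × 2 = -18 m
2–4 s: -11 × 2 = -22 m
Net displacement = -40 m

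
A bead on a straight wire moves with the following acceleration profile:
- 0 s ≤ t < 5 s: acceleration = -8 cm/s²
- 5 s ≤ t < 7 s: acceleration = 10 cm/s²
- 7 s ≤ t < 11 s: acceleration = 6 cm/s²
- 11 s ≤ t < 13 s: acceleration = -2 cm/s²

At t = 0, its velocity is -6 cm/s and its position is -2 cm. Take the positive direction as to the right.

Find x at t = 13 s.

-268 cm

On each constant-a segment, Δv = aΔt and Δx = v₀Δt + ½aΔt²; chain segment to segment.
0–5 s: v starts -6 cm/s; Δx = -6·5 + ½·-8·5² = -130 cm; v ends -46 cm/s.
5–7 s: v starts -46 cm/s; Δx = -46·2 + ½·10·2² = -72 cm; v ends -26 cm/s.
7–11 s: v starts -26 cm/s; Δx = -26·4 + ½·6·4² = -56 cm; v ends -2 cm/s.
11–13 s: v starts -2 cm/s; Δx = -2·2 + ½·-2·2² = -8 cm; v ends -6 cm/s.
x(13) = -2 + Σ Δx = -268 cm.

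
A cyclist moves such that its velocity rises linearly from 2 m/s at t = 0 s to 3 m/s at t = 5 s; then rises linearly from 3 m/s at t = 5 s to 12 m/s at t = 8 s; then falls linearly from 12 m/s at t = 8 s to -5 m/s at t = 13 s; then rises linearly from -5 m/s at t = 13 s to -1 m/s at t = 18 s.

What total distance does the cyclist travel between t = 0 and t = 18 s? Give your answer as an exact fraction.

Total distance travelled is ∫|v| dt — sum the magnitudes of each area piece.
0–5 s: |½(2 + 3)(5)| = 12.5 m
5–8 s: |½(3 + 12)(3)| = 22.5 m
8–13 s: v = 0 at t = 196/17 s; triangle areas 360/17 + 125/34 = 845/34 m
13–18 s: |½(-5 + -1)(5)| = 15 m
Total distance = 2545/34 m

2545/34 m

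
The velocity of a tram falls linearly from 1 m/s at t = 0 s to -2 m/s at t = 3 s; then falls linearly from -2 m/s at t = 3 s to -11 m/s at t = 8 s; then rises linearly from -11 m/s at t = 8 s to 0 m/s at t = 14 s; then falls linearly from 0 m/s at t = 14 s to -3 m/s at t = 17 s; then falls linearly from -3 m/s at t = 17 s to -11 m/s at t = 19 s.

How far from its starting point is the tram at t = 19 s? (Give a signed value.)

Net displacement equals the area under the velocity-time graph (areas below the axis count negative).
0–3 s: ½(1 + -2)(3) = -1.5 m
3–8 s: ½(-2 + -11)(5) = -32.5 m
8–14 s: ½(-11 + 0)(6) = -33 m
14–17 s: ½(0 + -3)(3) = -4.5 m
17–19 s: ½(-3 + -11)(2) = -14 m
Net displacement = -85.5 m

-85.5 m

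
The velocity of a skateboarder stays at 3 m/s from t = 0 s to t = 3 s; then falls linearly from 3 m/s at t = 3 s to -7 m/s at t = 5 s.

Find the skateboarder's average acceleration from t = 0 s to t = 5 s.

-2 m/s²

Average acceleration = Δv/Δt = (-7 − 3)/(5 − 0) = -2 m/s².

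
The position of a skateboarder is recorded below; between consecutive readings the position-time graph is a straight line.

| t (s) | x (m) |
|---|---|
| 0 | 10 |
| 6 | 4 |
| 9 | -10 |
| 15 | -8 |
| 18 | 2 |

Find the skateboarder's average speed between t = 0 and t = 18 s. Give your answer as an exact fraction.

16/9 m/s

Average speed = (total path length)/(elapsed time); on a piecewise-linear x-t graph the path length is Σ|Δx|.
0–6 s: |Δx| = |4 − 10| = 6 m
6–9 s: |Δx| = |-10 − 4| = 14 m
9–15 s: |Δx| = |-8 − -10| = 2 m
15–18 s: |Δx| = |2 − -8| = 10 m
Total path = 32 m; average speed = 32/18 = 16/9 m/s.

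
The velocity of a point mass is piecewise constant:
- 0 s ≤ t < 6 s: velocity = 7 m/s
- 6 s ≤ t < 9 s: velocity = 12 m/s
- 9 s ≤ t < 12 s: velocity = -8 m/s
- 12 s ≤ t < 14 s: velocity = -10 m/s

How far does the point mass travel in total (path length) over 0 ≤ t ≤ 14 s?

122 m

Total distance travelled is ∫|v| dt — sum the magnitudes of each area piece.
0–6 s: |7| × 6 = 42 m
6–9 s: |12| × 3 = 36 m
9–12 s: |-8| × 3 = 24 m
12–14 s: |-10| × 2 = 20 m
Total distance = 122 m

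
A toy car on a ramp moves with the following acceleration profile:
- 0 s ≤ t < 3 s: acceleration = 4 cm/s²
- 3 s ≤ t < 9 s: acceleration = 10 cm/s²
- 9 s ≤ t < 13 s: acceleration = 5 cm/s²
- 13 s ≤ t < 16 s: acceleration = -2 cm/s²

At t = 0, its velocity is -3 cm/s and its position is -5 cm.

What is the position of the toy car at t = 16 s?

On each constant-a segment, Δv = aΔt and Δx = v₀Δt + ½aΔt²; chain segment to segment.
0–3 s: v starts -3 cm/s; Δx = -3·3 + ½·4·3² = 9 cm; v ends 9 cm/s.
3–9 s: v starts 9 cm/s; Δx = 9·6 + ½·10·6² = 234 cm; v ends 69 cm/s.
9–13 s: v starts 69 cm/s; Δx = 69·4 + ½·5·4² = 316 cm; v ends 89 cm/s.
13–16 s: v starts 89 cm/s; Δx = 89·3 + ½·-2·3² = 258 cm; v ends 83 cm/s.
x(16) = -5 + Σ Δx = 812 cm.

812 cm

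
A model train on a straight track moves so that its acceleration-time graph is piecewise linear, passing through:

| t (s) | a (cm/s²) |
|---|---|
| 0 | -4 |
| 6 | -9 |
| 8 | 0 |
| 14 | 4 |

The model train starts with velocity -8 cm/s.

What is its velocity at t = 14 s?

Δv equals the area under the a-t graph; then v = v₀ + Δv.
0–6 s: ½(-4 + -9)(6) = -39 cm/s
6–8 s: ½(-9 + 0)(2) = -9 cm/s
8–14 s: ½(0 + 4)(6) = 12 cm/s
Δv = -36 cm/s, so v(14) = -8 + (-36) = -44 cm/s.

-44 cm/s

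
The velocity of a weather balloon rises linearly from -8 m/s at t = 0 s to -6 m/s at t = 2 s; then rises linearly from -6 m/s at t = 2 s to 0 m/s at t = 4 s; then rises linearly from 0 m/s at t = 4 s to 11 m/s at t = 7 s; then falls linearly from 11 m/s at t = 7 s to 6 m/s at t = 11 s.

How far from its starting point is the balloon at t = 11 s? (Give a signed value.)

30.5 m

Displacement is the signed area under the v-t curve.
0–2 s: ½(-8 + -6)(2) = -14 m
2–4 s: ½(-6 + 0)(2) = -6 m
4–7 s: ½(0 + 11)(3) = 16.5 m
7–11 s: ½(11 + 6)(4) = 34 m
Net displacement = 30.5 m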